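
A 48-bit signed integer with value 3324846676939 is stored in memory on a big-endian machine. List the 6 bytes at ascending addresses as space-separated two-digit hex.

03 06 20 4E 1B CB

3324846676939 in hexadecimal, padded to 48 bits, is 0x0306204E1BCB.
Split into bytes (most-significant first): 03 06 20 4E 1B CB.
Big-endian stores the most-significant byte at the lowest address.
So the memory order matches the most-significant-first order: 03 06 20 4E 1B CB.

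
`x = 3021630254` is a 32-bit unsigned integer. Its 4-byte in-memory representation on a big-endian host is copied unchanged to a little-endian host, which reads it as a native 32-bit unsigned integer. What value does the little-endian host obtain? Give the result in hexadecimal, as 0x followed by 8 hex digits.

3021630254 in 32-bit hexadecimal is 0xB41A6B2E.
Stored big-endian, the bytes at ascending addresses are B4 1A 6B 2E.
Read back as little-endian, the first byte is least significant, giving 0x2E6B1AB4.

0x2E6B1AB4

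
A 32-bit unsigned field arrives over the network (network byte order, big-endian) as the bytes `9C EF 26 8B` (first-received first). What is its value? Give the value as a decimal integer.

Big-endian stores the most-significant byte at the lowest address.
The bytes are already most-significant first: 0x9CEF268B.
0x9CEF268B = 2632918667.

2632918667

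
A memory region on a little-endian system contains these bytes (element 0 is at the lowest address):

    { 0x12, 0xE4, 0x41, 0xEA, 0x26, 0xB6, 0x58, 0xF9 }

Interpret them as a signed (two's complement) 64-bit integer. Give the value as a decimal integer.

-479433082059758574

Little-endian stores the least-significant byte at the lowest address.
Reassemble most-significant byte first: F9 58 B6 26 EA 41 E4 12 → 0xF958B626EA41E412.
Top bit is set, so as a signed 64-bit value this is 0xF958B626EA41E412 − 2^64 = -479433082059758574.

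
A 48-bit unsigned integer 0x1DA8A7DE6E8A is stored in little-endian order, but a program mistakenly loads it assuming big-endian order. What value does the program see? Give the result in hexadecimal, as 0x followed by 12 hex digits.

Stored little-endian, the bytes at ascending addresses are 8A 6E DE A7 A8 1D.
Read back as big-endian, the last byte is least significant, giving 0x8A6EDEA7A81D.

0x8A6EDEA7A81D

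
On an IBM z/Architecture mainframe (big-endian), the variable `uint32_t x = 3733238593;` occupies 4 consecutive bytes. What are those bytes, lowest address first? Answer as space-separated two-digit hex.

3733238593 in hexadecimal, padded to 32 bits, is 0xDE84B341.
Split into bytes (most-significant first): DE 84 B3 41.
In big-endian order the high byte comes first in memory.
So the memory order matches the most-significant-first order: DE 84 B3 41.

DE 84 B3 41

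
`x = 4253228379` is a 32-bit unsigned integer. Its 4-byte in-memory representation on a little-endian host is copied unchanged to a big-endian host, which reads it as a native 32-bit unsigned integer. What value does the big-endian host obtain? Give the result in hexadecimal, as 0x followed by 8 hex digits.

0x5B1D83FD

4253228379 in 32-bit hexadecimal is 0xFD831D5B.
Stored little-endian, the bytes at ascending addresses are 5B 1D 83 FD.
Read back as big-endian, the last byte is least significant, giving 0x5B1D83FD.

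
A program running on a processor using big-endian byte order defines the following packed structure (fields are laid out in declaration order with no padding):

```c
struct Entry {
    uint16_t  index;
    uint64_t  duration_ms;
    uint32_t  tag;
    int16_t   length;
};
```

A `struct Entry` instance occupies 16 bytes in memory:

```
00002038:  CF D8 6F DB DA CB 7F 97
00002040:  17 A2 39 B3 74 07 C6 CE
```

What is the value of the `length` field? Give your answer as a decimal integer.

-14642

`length` follows `index` (2 B), `duration_ms` (8 B), `tag` (4 B), so it starts at offset 2 + 8 + 4 = 14 and occupies 2 bytes.
Bytes at offsets 14..15: C6 CE.
In big-endian order the high byte comes first in memory.
The bytes are already most-significant first: 0xC6CE.
Top bit is set, so as a signed 16-bit value this is 0xC6CE − 2^16 = -14642.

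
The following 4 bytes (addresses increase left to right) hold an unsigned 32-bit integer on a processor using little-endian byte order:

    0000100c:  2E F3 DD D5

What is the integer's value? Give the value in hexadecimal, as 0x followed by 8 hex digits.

In little-endian order the low byte comes first in memory.
Reassemble most-significant byte first: D5 DD F3 2E → 0xD5DDF32E.

0xD5DDF32E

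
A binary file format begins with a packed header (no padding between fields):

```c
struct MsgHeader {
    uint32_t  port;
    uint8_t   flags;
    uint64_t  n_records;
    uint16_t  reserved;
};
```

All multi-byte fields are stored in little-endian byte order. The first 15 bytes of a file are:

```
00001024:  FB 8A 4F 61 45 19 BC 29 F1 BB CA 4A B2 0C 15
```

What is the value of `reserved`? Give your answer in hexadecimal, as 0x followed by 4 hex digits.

`reserved` follows `port` (4 B), `flags` (1 B), `n_records` (8 B), so it starts at offset 4 + 1 + 8 = 13 and occupies 2 bytes.
Bytes at offsets 13..14: 0C 15.
Little-endian stores the least-significant byte at the lowest address.
Reassemble most-significant byte first: 15 0C → 0x150C.

0x150C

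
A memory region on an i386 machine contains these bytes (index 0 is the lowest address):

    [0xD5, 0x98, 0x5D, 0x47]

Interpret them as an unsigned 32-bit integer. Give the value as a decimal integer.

In little-endian order the low byte comes first in memory.
Reassemble most-significant byte first: 47 5D 98 D5 → 0x475D98D5.
0x475D98D5 = 1197316309.

1197316309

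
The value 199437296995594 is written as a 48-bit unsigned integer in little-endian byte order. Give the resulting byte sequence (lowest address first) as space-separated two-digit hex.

0A 0D 3E 1D 63 B5

199437296995594 in hexadecimal, padded to 48 bits, is 0xB5631D3E0D0A.
Split into bytes (most-significant first): B5 63 1D 3E 0D 0A.
In little-endian order the low byte comes first in memory.
So at ascending addresses the bytes are 0A 0D 3E 1D 63 B5.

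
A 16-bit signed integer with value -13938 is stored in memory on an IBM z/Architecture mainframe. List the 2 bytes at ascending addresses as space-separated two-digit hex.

C9 8E

Two's complement of -13938 in 16 bits: 13938 = 0x3672; invert → 0xC98D; add 1 → 0xC98E.
Split into bytes (most-significant first): C9 8E.
Big-endian: lowest address holds the most-significant byte.
So the memory order matches the most-significant-first order: C9 8E.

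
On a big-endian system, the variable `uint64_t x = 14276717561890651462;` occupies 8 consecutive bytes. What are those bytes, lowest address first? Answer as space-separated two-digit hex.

C6 21 16 FB 33 12 BD 46

14276717561890651462 in hexadecimal, padded to 64 bits, is 0xC62116FB3312BD46.
Split into bytes (most-significant first): C6 21 16 FB 33 12 BD 46.
In big-endian order the high byte comes first in memory.
So the memory order matches the most-significant-first order: C6 21 16 FB 33 12 BD 46.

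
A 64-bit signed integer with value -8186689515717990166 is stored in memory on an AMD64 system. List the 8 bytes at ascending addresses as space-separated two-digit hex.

EA E8 36 A9 42 09 63 8E

Two's complement of -8186689515717990166 in 64 bits: 8186689515717990166 = 0x719CF6BD56C91716; invert → 0x8E630942A936E8E9; add 1 → 0x8E630942A936E8EA.
Split into bytes (most-significant first): 8E 63 09 42 A9 36 E8 EA.
In little-endian order the low byte comes first in memory.
So at ascending addresses the bytes are EA E8 36 A9 42 09 63 8E.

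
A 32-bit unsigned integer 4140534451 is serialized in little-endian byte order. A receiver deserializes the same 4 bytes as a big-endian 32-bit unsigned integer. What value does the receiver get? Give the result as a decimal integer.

4140534451 in 32-bit hexadecimal is 0xF6CB8AB3.
Stored little-endian, the bytes at ascending addresses are B3 8A CB F6.
Read back as big-endian, the last byte is least significant, giving 0xB38ACBF6.
0xB38ACBF6 = 3012217846.

3012217846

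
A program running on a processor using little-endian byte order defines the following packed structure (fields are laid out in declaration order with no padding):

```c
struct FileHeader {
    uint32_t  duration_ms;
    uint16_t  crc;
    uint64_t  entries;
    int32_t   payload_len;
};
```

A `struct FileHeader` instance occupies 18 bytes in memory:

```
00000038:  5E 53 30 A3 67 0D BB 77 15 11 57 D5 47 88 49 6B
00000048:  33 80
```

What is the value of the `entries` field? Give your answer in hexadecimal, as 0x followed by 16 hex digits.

`entries` follows `duration_ms` (4 B), `crc` (2 B), so it starts at offset 4 + 2 = 6 and occupies 8 bytes.
Bytes at offsets 6..13: BB 77 15 11 57 D5 47 88.
Little-endian stores the least-significant byte at the lowest address.
Reassemble most-significant byte first: 88 47 D5 57 11 15 77 BB → 0x8847D557111577BB.

0x8847D557111577BB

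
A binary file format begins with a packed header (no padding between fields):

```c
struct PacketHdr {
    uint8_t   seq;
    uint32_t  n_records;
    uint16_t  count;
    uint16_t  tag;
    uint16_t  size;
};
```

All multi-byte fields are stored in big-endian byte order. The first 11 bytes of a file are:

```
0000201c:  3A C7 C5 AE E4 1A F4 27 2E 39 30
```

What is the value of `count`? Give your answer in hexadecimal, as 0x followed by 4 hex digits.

0x1AF4

`count` follows `seq` (1 B), `n_records` (4 B), so it starts at offset 1 + 4 = 5 and occupies 2 bytes.
Bytes at offsets 5..6: 1A F4.
In big-endian order the high byte comes first in memory.
The bytes are already most-significant first: 0x1AF4.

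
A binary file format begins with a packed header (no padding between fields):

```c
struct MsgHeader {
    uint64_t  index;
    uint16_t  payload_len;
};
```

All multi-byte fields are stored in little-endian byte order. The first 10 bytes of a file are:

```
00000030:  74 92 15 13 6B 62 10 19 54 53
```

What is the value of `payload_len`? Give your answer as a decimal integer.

`payload_len` follows `index` (8 bytes), so it starts at byte offset 8 and occupies 2 bytes.
Bytes at offsets 8..9: 54 53.
In little-endian order the low byte comes first in memory.
Reassemble most-significant byte first: 53 54 → 0x5354.
0x5354 = 21332.

21332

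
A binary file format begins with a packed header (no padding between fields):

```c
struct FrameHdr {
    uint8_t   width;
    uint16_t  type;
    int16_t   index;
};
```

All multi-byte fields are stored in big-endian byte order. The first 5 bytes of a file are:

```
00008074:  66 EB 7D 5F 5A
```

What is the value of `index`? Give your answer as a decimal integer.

`index` follows `width` (1 B), `type` (2 B), so it starts at offset 1 + 2 = 3 and occupies 2 bytes.
Bytes at offsets 3..4: 5F 5A.
In big-endian order the high byte comes first in memory.
The bytes are already most-significant first: 0x5F5A.
0x5F5A = 24410.

24410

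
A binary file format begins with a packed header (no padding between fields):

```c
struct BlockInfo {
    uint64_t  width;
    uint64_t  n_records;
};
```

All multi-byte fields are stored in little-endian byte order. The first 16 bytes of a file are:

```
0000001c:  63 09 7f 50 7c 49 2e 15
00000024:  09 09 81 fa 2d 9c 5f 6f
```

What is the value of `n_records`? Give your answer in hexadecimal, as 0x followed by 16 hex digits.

0x6F5F9C2DFA810909

`n_records` follows `width` (8 bytes), so it starts at byte offset 8 and occupies 8 bytes.
Bytes at offsets 8..15: 09 09 81 FA 2D 9C 5F 6F.
Little-endian: lowest address holds the least-significant byte.
Reassemble most-significant byte first: 6F 5F 9C 2D FA 81 09 09 → 0x6F5F9C2DFA810909.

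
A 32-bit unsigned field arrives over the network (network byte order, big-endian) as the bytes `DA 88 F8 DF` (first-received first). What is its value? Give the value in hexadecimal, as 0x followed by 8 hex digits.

0xDA88F8DF

Big-endian stores the most-significant byte at the lowest address.
The bytes are already most-significant first: 0xDA88F8DF.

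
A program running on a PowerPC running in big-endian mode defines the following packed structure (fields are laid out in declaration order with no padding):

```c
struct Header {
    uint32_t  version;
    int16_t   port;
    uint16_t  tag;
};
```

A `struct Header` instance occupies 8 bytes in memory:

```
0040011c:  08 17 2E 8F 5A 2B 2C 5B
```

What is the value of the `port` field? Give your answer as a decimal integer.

23083

`port` follows `version` (4 bytes), so it starts at byte offset 4 and occupies 2 bytes.
Bytes at offsets 4..5: 5A 2B.
Big-endian stores the most-significant byte at the lowest address.
The bytes are already most-significant first: 0x5A2B.
0x5A2B = 23083.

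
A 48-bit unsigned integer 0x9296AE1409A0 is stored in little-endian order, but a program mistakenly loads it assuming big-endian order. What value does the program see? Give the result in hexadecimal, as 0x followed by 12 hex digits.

0xA00914AE9692

Stored little-endian, the bytes at ascending addresses are A0 09 14 AE 96 92.
Read back as big-endian, the last byte is least significant, giving 0xA00914AE9692.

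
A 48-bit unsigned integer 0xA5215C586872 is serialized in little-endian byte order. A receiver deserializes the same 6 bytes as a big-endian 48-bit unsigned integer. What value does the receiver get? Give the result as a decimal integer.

125792484598181

Stored little-endian, the bytes at ascending addresses are 72 68 58 5C 21 A5.
Read back as big-endian, the last byte is least significant, giving 0x7268585C21A5.
0x7268585C21A5 = 125792484598181.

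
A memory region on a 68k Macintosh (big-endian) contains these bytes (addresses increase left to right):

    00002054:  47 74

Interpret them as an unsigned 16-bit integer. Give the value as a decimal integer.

18292

Big-endian stores the most-significant byte at the lowest address.
The bytes are already most-significant first: 0x4774.
0x4774 = 18292.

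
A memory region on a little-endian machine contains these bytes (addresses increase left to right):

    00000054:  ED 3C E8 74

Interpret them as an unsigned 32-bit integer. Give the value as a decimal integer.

In little-endian order the low byte comes first in memory.
Reassemble most-significant byte first: 74 E8 3C ED → 0x74E83CED.
0x74E83CED = 1961377005.

1961377005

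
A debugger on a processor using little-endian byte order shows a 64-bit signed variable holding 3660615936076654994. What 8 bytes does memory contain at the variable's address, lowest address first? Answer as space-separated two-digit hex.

3660615936076654994 in hexadecimal, padded to 64 bits, is 0x32CD1ECC90FBA992.
Split into bytes (most-significant first): 32 CD 1E CC 90 FB A9 92.
Little-endian: lowest address holds the least-significant byte.
So at ascending addresses the bytes are 92 A9 FB 90 CC 1E CD 32.

92 A9 FB 90 CC 1E CD 32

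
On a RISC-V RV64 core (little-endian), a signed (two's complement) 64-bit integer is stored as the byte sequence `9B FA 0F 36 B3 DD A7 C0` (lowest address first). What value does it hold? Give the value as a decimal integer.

-4564435935540807013

Little-endian stores the least-significant byte at the lowest address.
Reassemble most-significant byte first: C0 A7 DD B3 36 0F FA 9B → 0xC0A7DDB3360FFA9B.
Top bit is set, so as a signed 64-bit value this is 0xC0A7DDB3360FFA9B − 2^64 = -4564435935540807013.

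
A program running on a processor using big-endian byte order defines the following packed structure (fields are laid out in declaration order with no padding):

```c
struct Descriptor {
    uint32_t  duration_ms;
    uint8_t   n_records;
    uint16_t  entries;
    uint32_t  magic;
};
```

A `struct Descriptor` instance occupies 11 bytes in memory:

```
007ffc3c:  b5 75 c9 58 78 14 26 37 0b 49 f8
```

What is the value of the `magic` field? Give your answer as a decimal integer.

`magic` follows `duration_ms` (4 B), `n_records` (1 B), `entries` (2 B), so it starts at offset 4 + 1 + 2 = 7 and occupies 4 bytes.
Bytes at offsets 7..10: 37 0B 49 F8.
Big-endian: lowest address holds the most-significant byte.
The bytes are already most-significant first: 0x370B49F8.
0x370B49F8 = 923486712.

923486712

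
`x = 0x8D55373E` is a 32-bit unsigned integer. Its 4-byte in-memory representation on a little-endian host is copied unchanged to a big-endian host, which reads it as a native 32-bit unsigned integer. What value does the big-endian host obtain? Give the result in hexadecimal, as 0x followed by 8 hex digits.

0x3E37558D

Stored little-endian, the bytes at ascending addresses are 3E 37 55 8D.
Read back as big-endian, the last byte is least significant, giving 0x3E37558D.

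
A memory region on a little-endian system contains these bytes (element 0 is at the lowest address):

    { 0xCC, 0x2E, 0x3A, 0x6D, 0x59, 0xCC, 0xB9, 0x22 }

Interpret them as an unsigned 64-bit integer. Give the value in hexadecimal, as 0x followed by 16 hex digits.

0x22B9CC596D3A2ECC

In little-endian order the low byte comes first in memory.
Reassemble most-significant byte first: 22 B9 CC 59 6D 3A 2E CC → 0x22B9CC596D3A2ECC.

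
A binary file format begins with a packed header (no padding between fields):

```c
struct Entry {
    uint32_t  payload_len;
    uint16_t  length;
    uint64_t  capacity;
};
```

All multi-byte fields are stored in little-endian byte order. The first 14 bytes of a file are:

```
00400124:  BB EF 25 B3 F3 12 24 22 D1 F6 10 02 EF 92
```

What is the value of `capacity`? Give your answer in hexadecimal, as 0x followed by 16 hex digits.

0x92EF0210F6D12224

`capacity` follows `payload_len` (4 B), `length` (2 B), so it starts at offset 4 + 2 = 6 and occupies 8 bytes.
Bytes at offsets 6..13: 24 22 D1 F6 10 02 EF 92.
Little-endian stores the least-significant byte at the lowest address.
Reassemble most-significant byte first: 92 EF 02 10 F6 D1 22 24 → 0x92EF0210F6D12224.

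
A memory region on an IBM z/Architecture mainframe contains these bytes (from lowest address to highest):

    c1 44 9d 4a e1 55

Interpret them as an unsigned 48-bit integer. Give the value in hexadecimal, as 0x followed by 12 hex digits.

0xC1449D4AE155

Big-endian: lowest address holds the most-significant byte.
The bytes are already most-significant first: 0xC1449D4AE155.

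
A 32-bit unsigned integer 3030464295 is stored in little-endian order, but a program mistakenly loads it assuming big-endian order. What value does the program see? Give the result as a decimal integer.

3030464295 in 32-bit hexadecimal is 0xB4A13727.
Stored little-endian, the bytes at ascending addresses are 27 37 A1 B4.
Read back as big-endian, the last byte is least significant, giving 0x2737A1B4.
0x2737A1B4 = 657957300.

657957300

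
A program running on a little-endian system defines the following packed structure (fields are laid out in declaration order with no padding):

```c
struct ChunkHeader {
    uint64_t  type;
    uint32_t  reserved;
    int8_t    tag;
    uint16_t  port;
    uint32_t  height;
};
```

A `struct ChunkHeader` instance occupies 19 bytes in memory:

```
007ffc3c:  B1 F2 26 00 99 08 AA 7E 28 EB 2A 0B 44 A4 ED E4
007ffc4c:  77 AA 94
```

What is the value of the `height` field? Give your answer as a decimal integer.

`height` follows `type` (8 B), `reserved` (4 B), `tag` (1 B), `port` (2 B), so it starts at offset 8 + 4 + 1 + 2 = 15 and occupies 4 bytes.
Bytes at offsets 15..18: E4 77 AA 94.
Little-endian: lowest address holds the least-significant byte.
Reassemble most-significant byte first: 94 AA 77 E4 → 0x94AA77E4.
0x94AA77E4 = 2494199780.

2494199780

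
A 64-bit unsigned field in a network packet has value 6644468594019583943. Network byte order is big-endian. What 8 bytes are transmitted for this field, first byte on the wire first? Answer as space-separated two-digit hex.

6644468594019583943 in hexadecimal, padded to 64 bits, is 0x5C35E4FB7BC6C7C7.
Split into bytes (most-significant first): 5C 35 E4 FB 7B C6 C7 C7.
Big-endian stores the most-significant byte at the lowest address.
So the memory order matches the most-significant-first order: 5C 35 E4 FB 7B C6 C7 C7.

5C 35 E4 FB 7B C6 C7 C7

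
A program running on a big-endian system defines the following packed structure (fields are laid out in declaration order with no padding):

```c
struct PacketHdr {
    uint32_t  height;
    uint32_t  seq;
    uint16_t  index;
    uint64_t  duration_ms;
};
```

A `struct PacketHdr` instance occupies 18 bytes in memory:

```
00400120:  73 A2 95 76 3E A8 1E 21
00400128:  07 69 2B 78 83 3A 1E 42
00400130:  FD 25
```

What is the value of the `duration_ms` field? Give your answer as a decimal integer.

`duration_ms` follows `height` (4 B), `seq` (4 B), `index` (2 B), so it starts at offset 4 + 4 + 2 = 10 and occupies 8 bytes.
Bytes at offsets 10..17: 2B 78 83 3A 1E 42 FD 25.
In big-endian order the high byte comes first in memory.
The bytes are already most-significant first: 0x2B78833A1E42FD25.
0x2B78833A1E42FD25 = 3132397826475228453.

3132397826475228453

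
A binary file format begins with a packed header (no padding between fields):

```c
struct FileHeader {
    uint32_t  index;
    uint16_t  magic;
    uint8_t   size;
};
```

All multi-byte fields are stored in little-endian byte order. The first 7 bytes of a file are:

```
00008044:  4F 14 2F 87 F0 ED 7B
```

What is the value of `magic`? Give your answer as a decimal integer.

60912

`magic` follows `index` (4 bytes), so it starts at byte offset 4 and occupies 2 bytes.
Bytes at offsets 4..5: F0 ED.
In little-endian order the low byte comes first in memory.
Reassemble most-significant byte first: ED F0 → 0xEDF0.
0xEDF0 = 60912.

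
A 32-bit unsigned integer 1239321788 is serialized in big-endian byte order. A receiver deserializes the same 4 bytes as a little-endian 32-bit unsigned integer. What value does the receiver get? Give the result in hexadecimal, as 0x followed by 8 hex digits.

0xBC8CDE49

1239321788 in 32-bit hexadecimal is 0x49DE8CBC.
Stored big-endian, the bytes at ascending addresses are 49 DE 8C BC.
Read back as little-endian, the first byte is least significant, giving 0xBC8CDE49.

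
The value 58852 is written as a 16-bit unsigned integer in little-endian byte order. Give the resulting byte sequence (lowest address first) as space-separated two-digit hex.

E4 E5

58852 in hexadecimal, padded to 16 bits, is 0xE5E4.
Split into bytes (most-significant first): E5 E4.
In little-endian order the low byte comes first in memory.
So at ascending addresses the bytes are E4 E5.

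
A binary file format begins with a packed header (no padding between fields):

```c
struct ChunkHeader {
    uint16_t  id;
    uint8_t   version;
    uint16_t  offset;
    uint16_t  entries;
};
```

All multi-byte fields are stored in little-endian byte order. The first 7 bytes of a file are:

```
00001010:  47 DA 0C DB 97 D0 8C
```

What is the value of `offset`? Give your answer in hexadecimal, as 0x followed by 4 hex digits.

0x97DB

`offset` follows `id` (2 B), `version` (1 B), so it starts at offset 2 + 1 = 3 and occupies 2 bytes.
Bytes at offsets 3..4: DB 97.
Little-endian: lowest address holds the least-significant byte.
Reassemble most-significant byte first: 97 DB → 0x97DB.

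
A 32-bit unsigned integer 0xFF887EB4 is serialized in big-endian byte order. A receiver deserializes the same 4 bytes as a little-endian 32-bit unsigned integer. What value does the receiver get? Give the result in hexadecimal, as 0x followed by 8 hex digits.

0xB47E88FF

Stored big-endian, the bytes at ascending addresses are FF 88 7E B4.
Read back as little-endian, the first byte is least significant, giving 0xB47E88FF.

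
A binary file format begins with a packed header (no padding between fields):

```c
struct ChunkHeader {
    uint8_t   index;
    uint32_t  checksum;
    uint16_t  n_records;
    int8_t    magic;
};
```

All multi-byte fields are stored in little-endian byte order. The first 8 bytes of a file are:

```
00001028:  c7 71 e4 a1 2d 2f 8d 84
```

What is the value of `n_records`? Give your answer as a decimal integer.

36143

`n_records` follows `index` (1 B), `checksum` (4 B), so it starts at offset 1 + 4 = 5 and occupies 2 bytes.
Bytes at offsets 5..6: 2F 8D.
Little-endian stores the least-significant byte at the lowest address.
Reassemble most-significant byte first: 8D 2F → 0x8D2F.
0x8D2F = 36143.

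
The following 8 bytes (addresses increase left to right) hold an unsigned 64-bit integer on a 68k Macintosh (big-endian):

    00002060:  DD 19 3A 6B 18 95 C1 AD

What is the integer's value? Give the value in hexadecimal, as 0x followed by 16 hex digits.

Big-endian stores the most-significant byte at the lowest address.
The bytes are already most-significant first: 0xDD193A6B1895C1AD.

0xDD193A6B1895C1AD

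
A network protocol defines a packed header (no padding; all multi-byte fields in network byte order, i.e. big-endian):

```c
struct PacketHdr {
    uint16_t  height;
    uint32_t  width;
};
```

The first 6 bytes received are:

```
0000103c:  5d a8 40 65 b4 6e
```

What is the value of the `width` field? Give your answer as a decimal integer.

`width` follows `height` (2 bytes), so it starts at byte offset 2 and occupies 4 bytes.
Bytes at offsets 2..5: 40 65 B4 6E.
Big-endian stores the most-significant byte at the lowest address.
The bytes are already most-significant first: 0x4065B46E.
0x4065B46E = 1080407150.

1080407150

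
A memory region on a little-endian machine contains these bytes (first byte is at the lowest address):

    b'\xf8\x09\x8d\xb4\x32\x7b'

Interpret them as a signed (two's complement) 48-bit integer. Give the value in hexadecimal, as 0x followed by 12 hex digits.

0x7B32B48D09F8

Little-endian: lowest address holds the least-significant byte.
Reassemble most-significant byte first: 7B 32 B4 8D 09 F8 → 0x7B32B48D09F8.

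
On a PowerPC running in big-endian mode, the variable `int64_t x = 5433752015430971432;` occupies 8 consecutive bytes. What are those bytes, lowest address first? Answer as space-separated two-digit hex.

5433752015430971432 in hexadecimal, padded to 64 bits, is 0x4B6890AB35537028.
Split into bytes (most-significant first): 4B 68 90 AB 35 53 70 28.
Big-endian: lowest address holds the most-significant byte.
So the memory order matches the most-significant-first order: 4B 68 90 AB 35 53 70 28.

4B 68 90 AB 35 53 70 28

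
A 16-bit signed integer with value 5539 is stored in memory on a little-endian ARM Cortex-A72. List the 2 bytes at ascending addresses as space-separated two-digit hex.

A3 15

5539 in hexadecimal, padded to 16 bits, is 0x15A3.
Split into bytes (most-significant first): 15 A3.
Little-endian: lowest address holds the least-significant byte.
So at ascending addresses the bytes are A3 15.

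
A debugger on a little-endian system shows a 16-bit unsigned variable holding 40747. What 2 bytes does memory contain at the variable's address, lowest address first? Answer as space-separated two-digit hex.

2B 9F

40747 in hexadecimal, padded to 16 bits, is 0x9F2B.
Split into bytes (most-significant first): 9F 2B.
Little-endian stores the least-significant byte at the lowest address.
So at ascending addresses the bytes are 2B 9F.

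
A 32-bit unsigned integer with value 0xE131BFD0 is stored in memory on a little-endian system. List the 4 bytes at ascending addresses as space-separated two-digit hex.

D0 BF 31 E1

Split into bytes (most-significant first): E1 31 BF D0.
Little-endian stores the least-significant byte at the lowest address.
So at ascending addresses the bytes are D0 BF 31 E1.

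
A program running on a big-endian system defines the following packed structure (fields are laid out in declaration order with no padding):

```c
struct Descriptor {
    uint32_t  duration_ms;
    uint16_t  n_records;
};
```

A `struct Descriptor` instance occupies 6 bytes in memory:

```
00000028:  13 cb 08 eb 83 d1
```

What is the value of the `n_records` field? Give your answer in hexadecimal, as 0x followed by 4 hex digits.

`n_records` follows `duration_ms` (4 bytes), so it starts at byte offset 4 and occupies 2 bytes.
Bytes at offsets 4..5: 83 D1.
In big-endian order the high byte comes first in memory.
The bytes are already most-significant first: 0x83D1.

0x83D1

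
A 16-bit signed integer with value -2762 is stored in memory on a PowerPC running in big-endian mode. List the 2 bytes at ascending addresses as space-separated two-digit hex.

F5 36

Two's complement of -2762 in 16 bits: 2762 = 0x0ACA; invert → 0xF535; add 1 → 0xF536.
Split into bytes (most-significant first): F5 36.
Big-endian: lowest address holds the most-significant byte.
So the memory order matches the most-significant-first order: F5 36.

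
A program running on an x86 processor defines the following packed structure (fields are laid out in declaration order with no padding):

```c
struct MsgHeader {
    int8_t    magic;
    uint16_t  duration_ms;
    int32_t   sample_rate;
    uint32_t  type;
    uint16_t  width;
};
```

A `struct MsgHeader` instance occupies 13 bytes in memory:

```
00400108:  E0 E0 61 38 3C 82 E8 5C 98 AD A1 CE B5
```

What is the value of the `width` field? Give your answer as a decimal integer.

46542

`width` follows `magic` (1 B), `duration_ms` (2 B), `sample_rate` (4 B), `type` (4 B), so it starts at offset 1 + 2 + 4 + 4 = 11 and occupies 2 bytes.
Bytes at offsets 11..12: CE B5.
Little-endian: lowest address holds the least-significant byte.
Reassemble most-significant byte first: B5 CE → 0xB5CE.
0xB5CE = 46542.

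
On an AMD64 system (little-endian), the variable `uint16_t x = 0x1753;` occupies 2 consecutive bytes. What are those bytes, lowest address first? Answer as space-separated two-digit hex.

53 17

Split into bytes (most-significant first): 17 53.
Little-endian stores the least-significant byte at the lowest address.
So at ascending addresses the bytes are 53 17.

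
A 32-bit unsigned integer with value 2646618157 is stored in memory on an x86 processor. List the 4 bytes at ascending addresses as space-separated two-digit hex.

2646618157 in hexadecimal, padded to 32 bits, is 0x9DC0302D.
Split into bytes (most-significant first): 9D C0 30 2D.
Little-endian stores the least-significant byte at the lowest address.
So at ascending addresses the bytes are 2D 30 C0 9D.

2D 30 C0 9D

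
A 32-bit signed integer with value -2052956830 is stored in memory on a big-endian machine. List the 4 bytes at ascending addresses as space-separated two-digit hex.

Two's complement of -2052956830 in 32 bits: 2052956830 = 0x7A5DA29E; invert → 0x85A25D61; add 1 → 0x85A25D62.
Split into bytes (most-significant first): 85 A2 5D 62.
Big-endian stores the most-significant byte at the lowest address.
So the memory order matches the most-significant-first order: 85 A2 5D 62.

85 A2 5D 62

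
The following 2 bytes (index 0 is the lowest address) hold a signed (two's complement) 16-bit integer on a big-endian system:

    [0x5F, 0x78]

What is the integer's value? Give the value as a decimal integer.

24440

In big-endian order the high byte comes first in memory.
The bytes are already most-significant first: 0x5F78.
0x5F78 = 24440.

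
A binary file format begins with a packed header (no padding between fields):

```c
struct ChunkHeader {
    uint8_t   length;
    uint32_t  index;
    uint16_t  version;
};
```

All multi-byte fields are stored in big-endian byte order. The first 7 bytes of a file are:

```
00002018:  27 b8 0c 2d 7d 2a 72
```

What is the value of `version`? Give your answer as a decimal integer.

10866

`version` follows `length` (1 B), `index` (4 B), so it starts at offset 1 + 4 = 5 and occupies 2 bytes.
Bytes at offsets 5..6: 2A 72.
Big-endian: lowest address holds the most-significant byte.
The bytes are already most-significant first: 0x2A72.
0x2A72 = 10866.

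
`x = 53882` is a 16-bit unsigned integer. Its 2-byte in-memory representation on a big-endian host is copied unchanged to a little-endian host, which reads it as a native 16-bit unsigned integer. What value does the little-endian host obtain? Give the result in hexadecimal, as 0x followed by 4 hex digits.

53882 in 16-bit hexadecimal is 0xD27A.
Stored big-endian, the bytes at ascending addresses are D2 7A.
Read back as little-endian, the first byte is least significant, giving 0x7AD2.

0x7AD2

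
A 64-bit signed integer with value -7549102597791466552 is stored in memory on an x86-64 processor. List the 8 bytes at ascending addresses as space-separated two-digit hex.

C8 3B A9 25 2F 33 3C 97

Two's complement of -7549102597791466552 in 64 bits: 7549102597791466552 = 0x68C3CCD0DA56C438; invert → 0x973C332F25A93BC7; add 1 → 0x973C332F25A93BC8.
Split into bytes (most-significant first): 97 3C 33 2F 25 A9 3B C8.
Little-endian stores the least-significant byte at the lowest address.
So at ascending addresses the bytes are C8 3B A9 25 2F 33 3C 97.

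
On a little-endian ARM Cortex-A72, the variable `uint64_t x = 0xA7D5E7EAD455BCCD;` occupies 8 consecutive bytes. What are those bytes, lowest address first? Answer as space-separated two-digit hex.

CD BC 55 D4 EA E7 D5 A7

Split into bytes (most-significant first): A7 D5 E7 EA D4 55 BC CD.
In little-endian order the low byte comes first in memory.
So at ascending addresses the bytes are CD BC 55 D4 EA E7 D5 A7.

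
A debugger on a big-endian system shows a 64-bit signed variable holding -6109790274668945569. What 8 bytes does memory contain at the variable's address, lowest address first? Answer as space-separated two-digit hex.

Two's complement of -6109790274668945569 in 64 bits: 6109790274668945569 = 0x54CA55E23DC760A1; invert → 0xAB35AA1DC2389F5E; add 1 → 0xAB35AA1DC2389F5F.
Split into bytes (most-significant first): AB 35 AA 1D C2 38 9F 5F.
Big-endian stores the most-significant byte at the lowest address.
So the memory order matches the most-significant-first order: AB 35 AA 1D C2 38 9F 5F.

AB 35 AA 1D C2 38 9F 5F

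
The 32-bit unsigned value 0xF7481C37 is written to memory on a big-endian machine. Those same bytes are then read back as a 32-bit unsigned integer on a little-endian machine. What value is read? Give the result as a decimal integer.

924600567

Stored big-endian, the bytes at ascending addresses are F7 48 1C 37.
Read back as little-endian, the first byte is least significant, giving 0x371C48F7.
0x371C48F7 = 924600567.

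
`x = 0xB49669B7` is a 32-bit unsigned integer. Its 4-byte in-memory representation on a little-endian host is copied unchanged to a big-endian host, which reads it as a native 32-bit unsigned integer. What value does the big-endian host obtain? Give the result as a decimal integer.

3077150388

Stored little-endian, the bytes at ascending addresses are B7 69 96 B4.
Read back as big-endian, the last byte is least significant, giving 0xB76996B4.
0xB76996B4 = 3077150388.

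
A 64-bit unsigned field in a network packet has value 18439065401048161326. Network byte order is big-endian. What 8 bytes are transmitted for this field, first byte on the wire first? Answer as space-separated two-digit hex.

18439065401048161326 in hexadecimal, padded to 64 bits, is 0xFFE4B849B3ABDC2E.
Split into bytes (most-significant first): FF E4 B8 49 B3 AB DC 2E.
Big-endian: lowest address holds the most-significant byte.
So the memory order matches the most-significant-first order: FF E4 B8 49 B3 AB DC 2E.

FF E4 B8 49 B3 AB DC 2E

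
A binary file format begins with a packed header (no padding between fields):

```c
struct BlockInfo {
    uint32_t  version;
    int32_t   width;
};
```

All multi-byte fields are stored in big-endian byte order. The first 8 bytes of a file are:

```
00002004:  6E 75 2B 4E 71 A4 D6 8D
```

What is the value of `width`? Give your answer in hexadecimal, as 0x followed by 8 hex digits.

0x71A4D68D

`width` follows `version` (4 bytes), so it starts at byte offset 4 and occupies 4 bytes.
Bytes at offsets 4..7: 71 A4 D6 8D.
Big-endian: lowest address holds the most-significant byte.
The bytes are already most-significant first: 0x71A4D68D.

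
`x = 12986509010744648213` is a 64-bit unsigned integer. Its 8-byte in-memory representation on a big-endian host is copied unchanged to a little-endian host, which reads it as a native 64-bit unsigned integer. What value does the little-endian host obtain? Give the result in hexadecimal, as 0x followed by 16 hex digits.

0x1522D8C9235939B4

12986509010744648213 in 64-bit hexadecimal is 0xB4395923C9D82215.
Stored big-endian, the bytes at ascending addresses are B4 39 59 23 C9 D8 22 15.
Read back as little-endian, the first byte is least significant, giving 0x1522D8C9235939B4.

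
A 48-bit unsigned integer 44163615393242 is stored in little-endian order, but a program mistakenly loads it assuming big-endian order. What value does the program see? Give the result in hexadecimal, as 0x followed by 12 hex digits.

44163615393242 in 48-bit hexadecimal is 0x282AA49B85DA.
Stored little-endian, the bytes at ascending addresses are DA 85 9B A4 2A 28.
Read back as big-endian, the last byte is least significant, giving 0xDA859BA42A28.

0xDA859BA42A28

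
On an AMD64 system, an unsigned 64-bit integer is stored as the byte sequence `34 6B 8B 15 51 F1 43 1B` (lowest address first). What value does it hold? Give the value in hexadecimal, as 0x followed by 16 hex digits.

Little-endian stores the least-significant byte at the lowest address.
Reassemble most-significant byte first: 1B 43 F1 51 15 8B 6B 34 → 0x1B43F151158B6B34.

0x1B43F151158B6B34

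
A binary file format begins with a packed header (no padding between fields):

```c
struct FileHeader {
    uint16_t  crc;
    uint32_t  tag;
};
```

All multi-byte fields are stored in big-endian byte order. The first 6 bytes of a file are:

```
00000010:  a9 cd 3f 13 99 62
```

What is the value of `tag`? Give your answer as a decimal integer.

1058249058

`tag` follows `crc` (2 bytes), so it starts at byte offset 2 and occupies 4 bytes.
Bytes at offsets 2..5: 3F 13 99 62.
Big-endian: lowest address holds the most-significant byte.
The bytes are already most-significant first: 0x3F139962.
0x3F139962 = 1058249058.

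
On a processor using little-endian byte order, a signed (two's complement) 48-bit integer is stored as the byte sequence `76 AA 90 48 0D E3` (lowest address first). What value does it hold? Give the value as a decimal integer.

-31828785190282

Little-endian: lowest address holds the least-significant byte.
Reassemble most-significant byte first: E3 0D 48 90 AA 76 → 0xE30D4890AA76.
Top bit is set, so as a signed 48-bit value this is 0xE30D4890AA76 − 2^48 = -31828785190282.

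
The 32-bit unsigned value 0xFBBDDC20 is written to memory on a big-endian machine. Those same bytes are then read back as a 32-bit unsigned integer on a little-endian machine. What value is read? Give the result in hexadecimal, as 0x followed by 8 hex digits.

0x20DCBDFB

Stored big-endian, the bytes at ascending addresses are FB BD DC 20.
Read back as little-endian, the first byte is least significant, giving 0x20DCBDFB.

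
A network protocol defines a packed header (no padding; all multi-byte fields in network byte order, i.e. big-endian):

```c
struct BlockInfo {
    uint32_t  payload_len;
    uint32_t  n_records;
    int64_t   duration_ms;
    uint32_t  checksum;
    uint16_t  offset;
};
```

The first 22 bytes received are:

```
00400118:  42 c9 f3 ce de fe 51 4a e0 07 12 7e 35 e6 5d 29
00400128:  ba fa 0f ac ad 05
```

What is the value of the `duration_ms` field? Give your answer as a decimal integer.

-2303852351097250519

`duration_ms` follows `payload_len` (4 B), `n_records` (4 B), so it starts at offset 4 + 4 = 8 and occupies 8 bytes.
Bytes at offsets 8..15: E0 07 12 7E 35 E6 5D 29.
Big-endian: lowest address holds the most-significant byte.
The bytes are already most-significant first: 0xE007127E35E65D29.
Top bit is set, so as a signed 64-bit value this is 0xE007127E35E65D29 − 2^64 = -2303852351097250519.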